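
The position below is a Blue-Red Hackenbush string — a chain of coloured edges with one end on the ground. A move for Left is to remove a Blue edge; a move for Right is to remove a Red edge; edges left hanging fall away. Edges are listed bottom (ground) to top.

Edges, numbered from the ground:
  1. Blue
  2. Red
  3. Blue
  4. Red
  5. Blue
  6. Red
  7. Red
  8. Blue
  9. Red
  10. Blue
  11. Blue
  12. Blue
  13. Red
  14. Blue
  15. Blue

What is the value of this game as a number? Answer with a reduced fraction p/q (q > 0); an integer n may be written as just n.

Prefix values for Blue Red Blue Red Blue Red Red Blue Red Blue Blue Blue Red Blue Blue via {L|R} + simplicity:
1 of 15 · B · max L 0 · min R +∞ so 1
2 of 15 · BR · max L 0 · min R 1 so 1/2
3 of 15 · BRB · max L 1/2 · min R 1 so 3/4
4 of 15 · BRBR · max L 1/2 · min R 3/4 so 5/8
5 of 15 · BRBRB · max L 5/8 · min R 3/4 so 11/16
6 of 15 · BRBRBR · max L 5/8 · min R 11/16 so 21/32
7 of 15 · BRBRBRR · max L 5/8 · min R 21/32 so 41/64
8 of 15 · BRBRBRRB · max L 41/64 · min R 21/32 so 83/128
9 of 15 · BRBRBRRBR · max L 41/64 · min R 83/128 so 165/256
10 of 15 · BRBRBRRBRB · max L 165/256 · min R 83/128 so 331/512
11 of 15 · BRBRBRRBRBB · max L 331/512 · min R 83/128 so 663/1024
12 of 15 · BRBRBRRBRBBB · max L 663/1024 · min R 83/128 so 1327/2048
13 of 15 · BRBRBRRBRBBBR · max L 663/1024 · min R 1327/2048 so 2653/4096
14 of 15 · BRBRBRRBRBBBRB · max L 2653/4096 · min R 1327/2048 so 5307/8192
15 of 15 · BRBRBRRBRBBBRBB · max L 5307/8192 · min R 1327/2048 so 10615/16384

10615/16384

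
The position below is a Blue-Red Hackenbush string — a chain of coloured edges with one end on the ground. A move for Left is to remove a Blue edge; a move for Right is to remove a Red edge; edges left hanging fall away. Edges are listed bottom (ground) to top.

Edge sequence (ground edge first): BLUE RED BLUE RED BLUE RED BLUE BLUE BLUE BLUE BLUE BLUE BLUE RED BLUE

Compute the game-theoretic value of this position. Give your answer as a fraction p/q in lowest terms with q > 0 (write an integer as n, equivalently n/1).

11259/16384

step 1: add BLUE to get B; options L={ 0 } R={ none } => 1
step 2: add RED to get BR; options L={ 0 } R={ 1 } => 1/2
step 3: add BLUE to get BRB; options L={ 0, 1/2 } R={ 1 } => 3/4
step 4: add RED to get BRBR; options L={ 0, 1/2 } R={ 3/4, 1 } => 5/8
step 5: add BLUE to get BRBRB; options L={ 0, 1/2, 5/8 } R={ 3/4, 1 } => 11/16
step 6: add RED to get BRBRBR; options L={ 0, 1/2, 5/8 } R={ 11/16, 3/4, 1 } => 21/32
step 7: add BLUE to get BRBRBRB; options L={ 0, 1/2, 5/8, 21/32 } R={ 11/16, 3/4, 1 } => 43/64
step 8: add BLUE to get BRBRBRBB; options L={ 0, 1/2, 5/8, 21/32, 43/64 } R={ 11/16, 3/4, 1 } => 87/128
step 9: add BLUE to get BRBRBRBBB; options L={ 0, 1/2, 5/8, 21/32, 43/64, 87/128 } R={ 11/16, 3/4, 1 } => 175/256
step 10: add BLUE to get BRBRBRBBBB; options L={ 0, 1/2, 5/8, 21/32, 43/64, 87/128, 175/256 } R={ 11/16, 3/4, 1 } => 351/512
step 11: add BLUE to get BRBRBRBBBBB; options L={ 0, 1/2, 5/8, 21/32, 43/64, 87/128, 175/256, 351/512 } R={ 11/16, 3/4, 1 } => 703/1024
step 12: add BLUE to get BRBRBRBBBBBB; options L={ 0, 1/2, 5/8, 21/32, 43/64, 87/128, 175/256, 351/512, 703/1024 } R={ 11/16, 3/4, 1 } => 1407/2048
step 13: add BLUE to get BRBRBRBBBBBBB; options L={ 0, 1/2, 5/8, 21/32, 43/64, 87/128, 175/256, 351/512, 703/1024, 1407/2048 } R={ 11/16, 3/4, 1 } => 2815/4096
step 14: add RED to get BRBRBRBBBBBBBR; options L={ 0, 1/2, 5/8, 21/32, 43/64, 87/128, 175/256, 351/512, 703/1024, 1407/2048 } R={ 2815/4096, 11/16, 3/4, 1 } => 5629/8192
step 15: add BLUE to get BRBRBRBBBBBBBRB; options L={ 0, 1/2, 5/8, 21/32, 43/64, 87/128, 175/256, 351/512, 703/1024, 1407/2048, 5629/8192 } R={ 2815/4096, 11/16, 3/4, 1 } => 11259/16384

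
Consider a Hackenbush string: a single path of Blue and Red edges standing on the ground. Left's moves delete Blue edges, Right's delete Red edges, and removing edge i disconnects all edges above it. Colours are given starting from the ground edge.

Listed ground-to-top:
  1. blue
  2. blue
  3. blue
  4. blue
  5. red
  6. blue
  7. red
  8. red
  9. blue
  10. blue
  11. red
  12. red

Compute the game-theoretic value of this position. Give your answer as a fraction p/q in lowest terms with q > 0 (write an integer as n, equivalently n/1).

Recurse on prefixes of the 12-edge string blue blue blue blue red blue red red blue blue red red:
1 of 12 · b · max L 0 · min R +∞ = 1
2 of 12 · bb · max L 1 · min R +∞ = 2
3 of 12 · bbb · max L 2 · min R +∞ = 3
4 of 12 · bbbb · max L 3 · min R +∞ = 4
5 of 12 · bbbbr · max L 3 · min R 4 = 7/2
6 of 12 · bbbbrb · max L 7/2 · min R 4 = 15/4
7 of 12 · bbbbrbr · max L 7/2 · min R 15/4 = 29/8
8 of 12 · bbbbrbrr · max L 7/2 · min R 29/8 = 57/16
9 of 12 · bbbbrbrrb · max L 57/16 · min R 29/8 = 115/32
10 of 12 · bbbbrbrrbb · max L 115/32 · min R 29/8 = 231/64
11 of 12 · bbbbrbrrbbr · max L 115/32 · min R 231/64 = 461/128
12 of 12 · bbbbrbrrbbrr · max L 115/32 · min R 461/128 = 921/256

921/256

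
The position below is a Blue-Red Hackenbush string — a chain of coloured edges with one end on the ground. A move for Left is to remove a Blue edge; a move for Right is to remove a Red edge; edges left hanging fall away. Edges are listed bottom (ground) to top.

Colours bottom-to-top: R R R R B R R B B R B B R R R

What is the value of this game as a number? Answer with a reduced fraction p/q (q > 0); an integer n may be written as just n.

-7759/2048

Recurse on prefixes of the 15-edge string R R R R B R R B B R B B R R R:
value_1 [R]  L=[none]  R=[0]  ⇒ -1
value_2 [RR]  L=[none]  R=[-1; 0]  ⇒ -2
value_3 [RRR]  L=[none]  R=[-2; -1; 0]  ⇒ -3
value_4 [RRRR]  L=[none]  R=[-3; -2; -1; 0]  ⇒ -4
value_5 [RRRRB]  L=[-4]  R=[-3; -2; -1; 0]  ⇒ -7/2
value_6 [RRRRBR]  L=[-4]  R=[-7/2; -3; -2; -1; 0]  ⇒ -15/4
value_7 [RRRRBRR]  L=[-4]  R=[-15/4; -7/2; -3; -2; -1; 0]  ⇒ -31/8
value_8 [RRRRBRRB]  L=[-4; -31/8]  R=[-15/4; -7/2; -3; -2; -1; 0]  ⇒ -61/16
value_9 [RRRRBRRBB]  L=[-4; -31/8; -61/16]  R=[-15/4; -7/2; -3; -2; -1; 0]  ⇒ -121/32
value_10 [RRRRBRRBBR]  L=[-4; -31/8; -61/16]  R=[-121/32; -15/4; -7/2; -3; -2; -1; 0]  ⇒ -243/64
value_11 [RRRRBRRBBRB]  L=[-4; -31/8; -61/16; -243/64]  R=[-121/32; -15/4; -7/2; -3; -2; -1; 0]  ⇒ -485/128
value_12 [RRRRBRRBBRBB]  L=[-4; -31/8; -61/16; -243/64; -485/128]  R=[-121/32; -15/4; -7/2; -3; -2; -1; 0]  ⇒ -969/256
value_13 [RRRRBRRBBRBBR]  L=[-4; -31/8; -61/16; -243/64; -485/128]  R=[-969/256; -121/32; -15/4; -7/2; -3; -2; -1; 0]  ⇒ -1939/512
value_14 [RRRRBRRBBRBBRR]  L=[-4; -31/8; -61/16; -243/64; -485/128]  R=[-1939/512; -969/256; -121/32; -15/4; -7/2; -3; -2; -1; 0]  ⇒ -3879/1024
value_15 [RRRRBRRBBRBBRRR]  L=[-4; -31/8; -61/16; -243/64; -485/128]  R=[-3879/1024; -1939/512; -969/256; -121/32; -15/4; -7/2; -3; -2; -1; 0]  ⇒ -7759/2048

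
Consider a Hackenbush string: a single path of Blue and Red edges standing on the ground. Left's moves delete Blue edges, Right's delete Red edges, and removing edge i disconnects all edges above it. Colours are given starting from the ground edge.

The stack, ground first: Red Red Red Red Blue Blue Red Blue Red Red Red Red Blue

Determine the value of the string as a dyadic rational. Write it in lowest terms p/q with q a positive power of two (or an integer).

-1725/512

Recurse on prefixes of the 13-edge string Red Red Red Red Blue Blue Red Blue Red Red Red Red Blue:
step 1: add Red to get R; options L={  } R={ 0 } so -1
step 2: add Red to get RR; options L={  } R={ -1,0 } so -2
step 3: add Red to get RRR; options L={  } R={ -2,-1,0 } so -3
step 4: add Red to get RRRR; options L={  } R={ -3,-2,-1,0 } so -4
step 5: add Blue to get RRRRB; options L={ -4 } R={ -3,-2,-1,0 } so -7/2
step 6: add Blue to get RRRRBB; options L={ -4,-7/2 } R={ -3,-2,-1,0 } so -13/4
step 7: add Red to get RRRRBBR; options L={ -4,-7/2 } R={ -13/4,-3,-2,-1,0 } so -27/8
step 8: add Blue to get RRRRBBRB; options L={ -4,-7/2,-27/8 } R={ -13/4,-3,-2,-1,0 } so -53/16
step 9: add Red to get RRRRBBRBR; options L={ -4,-7/2,-27/8 } R={ -53/16,-13/4,-3,-2,-1,0 } so -107/32
step 10: add Red to get RRRRBBRBRR; options L={ -4,-7/2,-27/8 } R={ -107/32,-53/16,-13/4,-3,-2,-1,0 } so -215/64
step 11: add Red to get RRRRBBRBRRR; options L={ -4,-7/2,-27/8 } R={ -215/64,-107/32,-53/16,-13/4,-3,-2,-1,0 } so -431/128
step 12: add Red to get RRRRBBRBRRRR; options L={ -4,-7/2,-27/8 } R={ -431/128,-215/64,-107/32,-53/16,-13/4,-3,-2,-1,0 } so -863/256
step 13: add Blue to get RRRRBBRBRRRRB; options L={ -4,-7/2,-27/8,-863/256 } R={ -431/128,-215/64,-107/32,-53/16,-13/4,-3,-2,-1,0 } so -1725/512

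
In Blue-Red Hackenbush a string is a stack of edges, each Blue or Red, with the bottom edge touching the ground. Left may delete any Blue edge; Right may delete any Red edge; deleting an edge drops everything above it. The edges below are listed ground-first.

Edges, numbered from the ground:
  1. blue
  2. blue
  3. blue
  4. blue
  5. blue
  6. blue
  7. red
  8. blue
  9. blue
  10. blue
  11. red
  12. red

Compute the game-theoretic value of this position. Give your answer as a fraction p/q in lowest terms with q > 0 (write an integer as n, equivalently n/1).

Build v(s[:k]) for k = 1..12, string s = blue blue blue blue blue blue red blue blue blue red red.
b: Left { 0 }, Right { — } gives simplest 1
bb: Left { 0, 1 }, Right { — } gives simplest 2
bbb: Left { 0, 1, 2 }, Right { — } gives simplest 3
bbbb: Left { 0, 1, 2, 3 }, Right { — } gives simplest 4
bbbbb: Left { 0, 1, 2, 3, 4 }, Right { — } gives simplest 5
bbbbbb: Left { 0, 1, 2, 3, 4, 5 }, Right { — } gives simplest 6
bbbbbbr: Left { 0, 1, 2, 3, 4, 5 }, Right { 6 } gives simplest 11/2
bbbbbbrb: Left { 0, 1, 2, 3, 4, 5, 11/2 }, Right { 6 } gives simplest 23/4
bbbbbbrbb: Left { 0, 1, 2, 3, 4, 5, 11/2, 23/4 }, Right { 6 } gives simplest 47/8
bbbbbbrbbb: Left { 0, 1, 2, 3, 4, 5, 11/2, 23/4, 47/8 }, Right { 6 } gives simplest 95/16
bbbbbbrbbbr: Left { 0, 1, 2, 3, 4, 5, 11/2, 23/4, 47/8 }, Right { 95/16, 6 } gives simplest 189/32
bbbbbbrbbbrr: Left { 0, 1, 2, 3, 4, 5, 11/2, 23/4, 47/8 }, Right { 189/32, 95/16, 6 } gives simplest 377/64

377/64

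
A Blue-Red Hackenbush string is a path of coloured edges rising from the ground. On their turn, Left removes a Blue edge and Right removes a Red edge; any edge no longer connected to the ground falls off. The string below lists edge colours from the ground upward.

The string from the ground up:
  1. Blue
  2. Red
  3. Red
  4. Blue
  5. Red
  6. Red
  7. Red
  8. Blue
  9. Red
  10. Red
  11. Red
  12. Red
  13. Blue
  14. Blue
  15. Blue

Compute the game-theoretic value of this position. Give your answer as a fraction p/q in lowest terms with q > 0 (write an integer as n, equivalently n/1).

Build val(s[:k]) for k = 1..15, string s = Blue Red Red Blue Red Red Red Blue Red Red Red Red Blue Blue Blue.
B: Left { 0 }, Right { · } => simplest 1
BR: Left { 0 }, Right { 1 } => simplest 1/2
BRR: Left { 0 }, Right { 1/2,1 } => simplest 1/4
BRRB: Left { 0,1/4 }, Right { 1/2,1 } => simplest 3/8
BRRBR: Left { 0,1/4 }, Right { 3/8,1/2,1 } => simplest 5/16
BRRBRR: Left { 0,1/4 }, Right { 5/16,3/8,1/2,1 } => simplest 9/32
BRRBRRR: Left { 0,1/4 }, Right { 9/32,5/16,3/8,1/2,1 } => simplest 17/64
BRRBRRRB: Left { 0,1/4,17/64 }, Right { 9/32,5/16,3/8,1/2,1 } => simplest 35/128
BRRBRRRBR: Left { 0,1/4,17/64 }, Right { 35/128,9/32,5/16,3/8,1/2,1 } => simplest 69/256
BRRBRRRBRR: Left { 0,1/4,17/64 }, Right { 69/256,35/128,9/32,5/16,3/8,1/2,1 } => simplest 137/512
BRRBRRRBRRR: Left { 0,1/4,17/64 }, Right { 137/512,69/256,35/128,9/32,5/16,3/8,1/2,1 } => simplest 273/1024
BRRBRRRBRRRR: Left { 0,1/4,17/64 }, Right { 273/1024,137/512,69/256,35/128,9/32,5/16,3/8,1/2,1 } => simplest 545/2048
BRRBRRRBRRRRB: Left { 0,1/4,17/64,545/2048 }, Right { 273/1024,137/512,69/256,35/128,9/32,5/16,3/8,1/2,1 } => simplest 1091/4096
BRRBRRRBRRRRBB: Left { 0,1/4,17/64,545/2048,1091/4096 }, Right { 273/1024,137/512,69/256,35/128,9/32,5/16,3/8,1/2,1 } => simplest 2183/8192
BRRBRRRBRRRRBBB: Left { 0,1/4,17/64,545/2048,1091/4096,2183/8192 }, Right { 273/1024,137/512,69/256,35/128,9/32,5/16,3/8,1/2,1 } => simplest 4367/16384

4367/16384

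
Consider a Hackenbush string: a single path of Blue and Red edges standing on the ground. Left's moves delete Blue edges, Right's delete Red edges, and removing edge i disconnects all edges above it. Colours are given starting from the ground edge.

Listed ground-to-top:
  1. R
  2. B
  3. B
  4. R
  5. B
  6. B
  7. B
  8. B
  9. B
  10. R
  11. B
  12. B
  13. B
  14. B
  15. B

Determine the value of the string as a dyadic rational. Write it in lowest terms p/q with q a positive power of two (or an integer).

value_1 [R]  L=[·]  R=[0]  = -1
value_2 [RB]  L=[-1]  R=[0]  = -1/2
value_3 [RBB]  L=[-1, -1/2]  R=[0]  = -1/4
value_4 [RBBR]  L=[-1, -1/2]  R=[-1/4, 0]  = -3/8
value_5 [RBBRB]  L=[-1, -1/2, -3/8]  R=[-1/4, 0]  = -5/16
value_6 [RBBRBB]  L=[-1, -1/2, -3/8, -5/16]  R=[-1/4, 0]  = -9/32
value_7 [RBBRBBB]  L=[-1, -1/2, -3/8, -5/16, -9/32]  R=[-1/4, 0]  = -17/64
value_8 [RBBRBBBB]  L=[-1, -1/2, -3/8, -5/16, -9/32, -17/64]  R=[-1/4, 0]  = -33/128
value_9 [RBBRBBBBB]  L=[-1, -1/2, -3/8, -5/16, -9/32, -17/64, -33/128]  R=[-1/4, 0]  = -65/256
value_10 [RBBRBBBBBR]  L=[-1, -1/2, -3/8, -5/16, -9/32, -17/64, -33/128]  R=[-65/256, -1/4, 0]  = -131/512
value_11 [RBBRBBBBBRB]  L=[-1, -1/2, -3/8, -5/16, -9/32, -17/64, -33/128, -131/512]  R=[-65/256, -1/4, 0]  = -261/1024
value_12 [RBBRBBBBBRBB]  L=[-1, -1/2, -3/8, -5/16, -9/32, -17/64, -33/128, -131/512, -261/1024]  R=[-65/256, -1/4, 0]  = -521/2048
value_13 [RBBRBBBBBRBBB]  L=[-1, -1/2, -3/8, -5/16, -9/32, -17/64, -33/128, -131/512, -261/1024, -521/2048]  R=[-65/256, -1/4, 0]  = -1041/4096
value_14 [RBBRBBBBBRBBBB]  L=[-1, -1/2, -3/8, -5/16, -9/32, -17/64, -33/128, -131/512, -261/1024, -521/2048, -1041/4096]  R=[-65/256, -1/4, 0]  = -2081/8192
value_15 [RBBRBBBBBRBBBBB]  L=[-1, -1/2, -3/8, -5/16, -9/32, -17/64, -33/128, -131/512, -261/1024, -521/2048, -1041/4096, -2081/8192]  R=[-65/256, -1/4, 0]  = -4161/16384

-4161/16384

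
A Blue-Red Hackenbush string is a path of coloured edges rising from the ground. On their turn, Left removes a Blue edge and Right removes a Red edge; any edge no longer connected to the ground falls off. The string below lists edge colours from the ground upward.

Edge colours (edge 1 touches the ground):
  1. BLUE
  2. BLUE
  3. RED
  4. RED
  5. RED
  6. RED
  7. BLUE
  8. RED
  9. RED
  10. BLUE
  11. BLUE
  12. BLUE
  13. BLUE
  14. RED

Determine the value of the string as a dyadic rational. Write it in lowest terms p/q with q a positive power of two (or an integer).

4413/4096

1 of 14 · B · max L 0 · min R +∞ — 1
2 of 14 · BB · max L 1 · min R +∞ — 2
3 of 14 · BBR · max L 1 · min R 2 — 3/2
4 of 14 · BBRR · max L 1 · min R 3/2 — 5/4
5 of 14 · BBRRR · max L 1 · min R 5/4 — 9/8
6 of 14 · BBRRRR · max L 1 · min R 9/8 — 17/16
7 of 14 · BBRRRRB · max L 17/16 · min R 9/8 — 35/32
8 of 14 · BBRRRRBR · max L 17/16 · min R 35/32 — 69/64
9 of 14 · BBRRRRBRR · max L 17/16 · min R 69/64 — 137/128
10 of 14 · BBRRRRBRRB · max L 137/128 · min R 69/64 — 275/256
11 of 14 · BBRRRRBRRBB · max L 275/256 · min R 69/64 — 551/512
12 of 14 · BBRRRRBRRBBB · max L 551/512 · min R 69/64 — 1103/1024
13 of 14 · BBRRRRBRRBBBB · max L 1103/1024 · min R 69/64 — 2207/2048
14 of 14 · BBRRRRBRRBBBBR · max L 1103/1024 · min R 2207/2048 — 4413/4096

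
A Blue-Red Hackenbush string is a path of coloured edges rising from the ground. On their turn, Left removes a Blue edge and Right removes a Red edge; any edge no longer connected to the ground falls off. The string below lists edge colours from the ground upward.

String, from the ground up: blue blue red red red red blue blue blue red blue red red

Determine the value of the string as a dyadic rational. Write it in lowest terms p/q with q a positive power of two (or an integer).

2281/2048

step 1: add blue to get b; options L={ 0 } R={ ∅ } => 1
step 2: add blue to get bb; options L={ 0; 1 } R={ ∅ } => 2
step 3: add red to get bbr; options L={ 0; 1 } R={ 2 } => 3/2
step 4: add red to get bbrr; options L={ 0; 1 } R={ 3/2; 2 } => 5/4
step 5: add red to get bbrrr; options L={ 0; 1 } R={ 5/4; 3/2; 2 } => 9/8
step 6: add red to get bbrrrr; options L={ 0; 1 } R={ 9/8; 5/4; 3/2; 2 } => 17/16
step 7: add blue to get bbrrrrb; options L={ 0; 1; 17/16 } R={ 9/8; 5/4; 3/2; 2 } => 35/32
step 8: add blue to get bbrrrrbb; options L={ 0; 1; 17/16; 35/32 } R={ 9/8; 5/4; 3/2; 2 } => 71/64
step 9: add blue to get bbrrrrbbb; options L={ 0; 1; 17/16; 35/32; 71/64 } R={ 9/8; 5/4; 3/2; 2 } => 143/128
step 10: add red to get bbrrrrbbbr; options L={ 0; 1; 17/16; 35/32; 71/64 } R={ 143/128; 9/8; 5/4; 3/2; 2 } => 285/256
step 11: add blue to get bbrrrrbbbrb; options L={ 0; 1; 17/16; 35/32; 71/64; 285/256 } R={ 143/128; 9/8; 5/4; 3/2; 2 } => 571/512
step 12: add red to get bbrrrrbbbrbr; options L={ 0; 1; 17/16; 35/32; 71/64; 285/256 } R={ 571/512; 143/128; 9/8; 5/4; 3/2; 2 } => 1141/1024
step 13: add red to get bbrrrrbbbrbrr; options L={ 0; 1; 17/16; 35/32; 71/64; 285/256 } R={ 1141/1024; 571/512; 143/128; 9/8; 5/4; 3/2; 2 } => 2281/2048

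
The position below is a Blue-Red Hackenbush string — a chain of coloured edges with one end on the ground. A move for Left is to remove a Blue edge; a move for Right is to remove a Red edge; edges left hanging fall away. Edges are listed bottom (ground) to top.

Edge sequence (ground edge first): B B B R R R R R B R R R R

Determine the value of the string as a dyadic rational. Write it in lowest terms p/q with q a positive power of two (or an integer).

2081/1024

B: Left { 0 }, Right { — } => simplest 1
BB: Left { 0; 1 }, Right { — } => simplest 2
BBB: Left { 0; 1; 2 }, Right { — } => simplest 3
BBBR: Left { 0; 1; 2 }, Right { 3 } => simplest 5/2
BBBRR: Left { 0; 1; 2 }, Right { 5/2; 3 } => simplest 9/4
BBBRRR: Left { 0; 1; 2 }, Right { 9/4; 5/2; 3 } => simplest 17/8
BBBRRRR: Left { 0; 1; 2 }, Right { 17/8; 9/4; 5/2; 3 } => simplest 33/16
BBBRRRRR: Left { 0; 1; 2 }, Right { 33/16; 17/8; 9/4; 5/2; 3 } => simplest 65/32
BBBRRRRRB: Left { 0; 1; 2; 65/32 }, Right { 33/16; 17/8; 9/4; 5/2; 3 } => simplest 131/64
BBBRRRRRBR: Left { 0; 1; 2; 65/32 }, Right { 131/64; 33/16; 17/8; 9/4; 5/2; 3 } => simplest 261/128
BBBRRRRRBRR: Left { 0; 1; 2; 65/32 }, Right { 261/128; 131/64; 33/16; 17/8; 9/4; 5/2; 3 } => simplest 521/256
BBBRRRRRBRRR: Left { 0; 1; 2; 65/32 }, Right { 521/256; 261/128; 131/64; 33/16; 17/8; 9/4; 5/2; 3 } => simplest 1041/512
BBBRRRRRBRRRR: Left { 0; 1; 2; 65/32 }, Right { 1041/512; 521/256; 261/128; 131/64; 33/16; 17/8; 9/4; 5/2; 3 } => simplest 2081/1024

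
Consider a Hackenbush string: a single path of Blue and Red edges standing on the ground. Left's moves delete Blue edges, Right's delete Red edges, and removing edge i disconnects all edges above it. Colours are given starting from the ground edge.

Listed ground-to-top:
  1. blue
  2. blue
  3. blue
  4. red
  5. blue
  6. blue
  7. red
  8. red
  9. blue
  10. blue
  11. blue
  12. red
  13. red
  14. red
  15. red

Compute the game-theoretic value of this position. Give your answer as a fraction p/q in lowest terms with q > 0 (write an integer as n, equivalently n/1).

step 1: add blue to get b; options L={ 0 } R={ ∅ } = 1
step 2: add blue to get bb; options L={ 0, 1 } R={ ∅ } = 2
step 3: add blue to get bbb; options L={ 0, 1, 2 } R={ ∅ } = 3
step 4: add red to get bbbr; options L={ 0, 1, 2 } R={ 3 } = 5/2
step 5: add blue to get bbbrb; options L={ 0, 1, 2, 5/2 } R={ 3 } = 11/4
step 6: add blue to get bbbrbb; options L={ 0, 1, 2, 5/2, 11/4 } R={ 3 } = 23/8
step 7: add red to get bbbrbbr; options L={ 0, 1, 2, 5/2, 11/4 } R={ 23/8, 3 } = 45/16
step 8: add red to get bbbrbbrr; options L={ 0, 1, 2, 5/2, 11/4 } R={ 45/16, 23/8, 3 } = 89/32
step 9: add blue to get bbbrbbrrb; options L={ 0, 1, 2, 5/2, 11/4, 89/32 } R={ 45/16, 23/8, 3 } = 179/64
step 10: add blue to get bbbrbbrrbb; options L={ 0, 1, 2, 5/2, 11/4, 89/32, 179/64 } R={ 45/16, 23/8, 3 } = 359/128
step 11: add blue to get bbbrbbrrbbb; options L={ 0, 1, 2, 5/2, 11/4, 89/32, 179/64, 359/128 } R={ 45/16, 23/8, 3 } = 719/256
step 12: add red to get bbbrbbrrbbbr; options L={ 0, 1, 2, 5/2, 11/4, 89/32, 179/64, 359/128 } R={ 719/256, 45/16, 23/8, 3 } = 1437/512
step 13: add red to get bbbrbbrrbbbrr; options L={ 0, 1, 2, 5/2, 11/4, 89/32, 179/64, 359/128 } R={ 1437/512, 719/256, 45/16, 23/8, 3 } = 2873/1024
step 14: add red to get bbbrbbrrbbbrrr; options L={ 0, 1, 2, 5/2, 11/4, 89/32, 179/64, 359/128 } R={ 2873/1024, 1437/512, 719/256, 45/16, 23/8, 3 } = 5745/2048
step 15: add red to get bbbrbbrrbbbrrrr; options L={ 0, 1, 2, 5/2, 11/4, 89/32, 179/64, 359/128 } R={ 5745/2048, 2873/1024, 1437/512, 719/256, 45/16, 23/8, 3 } = 11489/4096

11489/4096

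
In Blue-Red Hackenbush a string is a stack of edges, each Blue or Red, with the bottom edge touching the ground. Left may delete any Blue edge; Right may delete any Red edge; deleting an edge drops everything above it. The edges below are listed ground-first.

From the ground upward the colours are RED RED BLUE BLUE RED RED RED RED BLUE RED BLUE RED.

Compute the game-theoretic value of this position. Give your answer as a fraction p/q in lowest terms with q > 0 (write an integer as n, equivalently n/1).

-1515/1024

Build val(s[:k]) for k = 1..12, string s = RED RED BLUE BLUE RED RED RED RED BLUE RED BLUE RED.
edge 1 of 12 (RED): { — | 0 } → -1
edge 2 of 12 (RED): { — | -1 0 } → -2
edge 3 of 12 (BLUE): { -2 | -1 0 } → -3/2
edge 4 of 12 (BLUE): { -2 -3/2 | -1 0 } → -5/4
edge 5 of 12 (RED): { -2 -3/2 | -5/4 -1 0 } → -11/8
edge 6 of 12 (RED): { -2 -3/2 | -11/8 -5/4 -1 0 } → -23/16
edge 7 of 12 (RED): { -2 -3/2 | -23/16 -11/8 -5/4 -1 0 } → -47/32
edge 8 of 12 (RED): { -2 -3/2 | -47/32 -23/16 -11/8 -5/4 -1 0 } → -95/64
edge 9 of 12 (BLUE): { -2 -3/2 -95/64 | -47/32 -23/16 -11/8 -5/4 -1 0 } → -189/128
edge 10 of 12 (RED): { -2 -3/2 -95/64 | -189/128 -47/32 -23/16 -11/8 -5/4 -1 0 } → -379/256
edge 11 of 12 (BLUE): { -2 -3/2 -95/64 -379/256 | -189/128 -47/32 -23/16 -11/8 -5/4 -1 0 } → -757/512
edge 12 of 12 (RED): { -2 -3/2 -95/64 -379/256 | -757/512 -189/128 -47/32 -23/16 -11/8 -5/4 -1 0 } → -1515/1024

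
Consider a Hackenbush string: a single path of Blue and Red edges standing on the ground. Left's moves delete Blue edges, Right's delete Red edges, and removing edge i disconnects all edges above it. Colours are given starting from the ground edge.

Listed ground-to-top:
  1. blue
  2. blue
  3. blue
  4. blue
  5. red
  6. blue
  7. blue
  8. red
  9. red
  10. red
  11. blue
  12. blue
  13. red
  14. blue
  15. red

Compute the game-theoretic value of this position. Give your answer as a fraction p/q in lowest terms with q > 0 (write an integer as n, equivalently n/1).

Prefix values for blue blue blue blue red blue blue red red red blue blue red blue red via {L|R} + simplicity:
edge 1 of 15 (blue): { 0 | · } ⇒ 1
edge 2 of 15 (blue): { 0,1 | · } ⇒ 2
edge 3 of 15 (blue): { 0,1,2 | · } ⇒ 3
edge 4 of 15 (blue): { 0,1,2,3 | · } ⇒ 4
edge 5 of 15 (red): { 0,1,2,3 | 4 } ⇒ 7/2
edge 6 of 15 (blue): { 0,1,2,3,7/2 | 4 } ⇒ 15/4
edge 7 of 15 (blue): { 0,1,2,3,7/2,15/4 | 4 } ⇒ 31/8
edge 8 of 15 (red): { 0,1,2,3,7/2,15/4 | 31/8,4 } ⇒ 61/16
edge 9 of 15 (red): { 0,1,2,3,7/2,15/4 | 61/16,31/8,4 } ⇒ 121/32
edge 10 of 15 (red): { 0,1,2,3,7/2,15/4 | 121/32,61/16,31/8,4 } ⇒ 241/64
edge 11 of 15 (blue): { 0,1,2,3,7/2,15/4,241/64 | 121/32,61/16,31/8,4 } ⇒ 483/128
edge 12 of 15 (blue): { 0,1,2,3,7/2,15/4,241/64,483/128 | 121/32,61/16,31/8,4 } ⇒ 967/256
edge 13 of 15 (red): { 0,1,2,3,7/2,15/4,241/64,483/128 | 967/256,121/32,61/16,31/8,4 } ⇒ 1933/512
edge 14 of 15 (blue): { 0,1,2,3,7/2,15/4,241/64,483/128,1933/512 | 967/256,121/32,61/16,31/8,4 } ⇒ 3867/1024
edge 15 of 15 (red): { 0,1,2,3,7/2,15/4,241/64,483/128,1933/512 | 3867/1024,967/256,121/32,61/16,31/8,4 } ⇒ 7733/2048

7733/2048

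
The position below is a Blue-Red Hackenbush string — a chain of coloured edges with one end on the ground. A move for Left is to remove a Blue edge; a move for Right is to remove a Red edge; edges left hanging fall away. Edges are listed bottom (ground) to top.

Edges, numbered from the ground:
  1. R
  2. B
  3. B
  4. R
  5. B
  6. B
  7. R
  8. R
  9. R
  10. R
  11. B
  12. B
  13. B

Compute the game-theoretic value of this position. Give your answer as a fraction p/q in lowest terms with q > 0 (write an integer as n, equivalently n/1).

-1265/4096

v_1 [R]  L=[(no moves)]  R=[0]  — -1
v_2 [RB]  L=[-1]  R=[0]  — -1/2
v_3 [RBB]  L=[-1,-1/2]  R=[0]  — -1/4
v_4 [RBBR]  L=[-1,-1/2]  R=[-1/4,0]  — -3/8
v_5 [RBBRB]  L=[-1,-1/2,-3/8]  R=[-1/4,0]  — -5/16
v_6 [RBBRBB]  L=[-1,-1/2,-3/8,-5/16]  R=[-1/4,0]  — -9/32
v_7 [RBBRBBR]  L=[-1,-1/2,-3/8,-5/16]  R=[-9/32,-1/4,0]  — -19/64
v_8 [RBBRBBRR]  L=[-1,-1/2,-3/8,-5/16]  R=[-19/64,-9/32,-1/4,0]  — -39/128
v_9 [RBBRBBRRR]  L=[-1,-1/2,-3/8,-5/16]  R=[-39/128,-19/64,-9/32,-1/4,0]  — -79/256
v_10 [RBBRBBRRRR]  L=[-1,-1/2,-3/8,-5/16]  R=[-79/256,-39/128,-19/64,-9/32,-1/4,0]  — -159/512
v_11 [RBBRBBRRRRB]  L=[-1,-1/2,-3/8,-5/16,-159/512]  R=[-79/256,-39/128,-19/64,-9/32,-1/4,0]  — -317/1024
v_12 [RBBRBBRRRRBB]  L=[-1,-1/2,-3/8,-5/16,-159/512,-317/1024]  R=[-79/256,-39/128,-19/64,-9/32,-1/4,0]  — -633/2048
v_13 [RBBRBBRRRRBBB]  L=[-1,-1/2,-3/8,-5/16,-159/512,-317/1024,-633/2048]  R=[-79/256,-39/128,-19/64,-9/32,-1/4,0]  — -1265/4096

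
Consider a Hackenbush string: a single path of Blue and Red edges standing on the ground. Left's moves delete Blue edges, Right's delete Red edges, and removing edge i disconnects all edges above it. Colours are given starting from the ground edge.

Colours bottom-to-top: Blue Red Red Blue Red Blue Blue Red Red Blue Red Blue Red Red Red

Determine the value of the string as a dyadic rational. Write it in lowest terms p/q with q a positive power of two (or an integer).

5713/16384

Recurse on prefixes of the 15-edge string Blue Red Red Blue Red Blue Blue Red Red Blue Red Blue Red Red Red:
1 of 15 · B · max L 0 · min R +∞ -> 1
2 of 15 · BR · max L 0 · min R 1 -> 1/2
3 of 15 · BRR · max L 0 · min R 1/2 -> 1/4
4 of 15 · BRRB · max L 1/4 · min R 1/2 -> 3/8
5 of 15 · BRRBR · max L 1/4 · min R 3/8 -> 5/16
6 of 15 · BRRBRB · max L 5/16 · min R 3/8 -> 11/32
7 of 15 · BRRBRBB · max L 11/32 · min R 3/8 -> 23/64
8 of 15 · BRRBRBBR · max L 11/32 · min R 23/64 -> 45/128
9 of 15 · BRRBRBBRR · max L 11/32 · min R 45/128 -> 89/256
10 of 15 · BRRBRBBRRB · max L 89/256 · min R 45/128 -> 179/512
11 of 15 · BRRBRBBRRBR · max L 89/256 · min R 179/512 -> 357/1024
12 of 15 · BRRBRBBRRBRB · max L 357/1024 · min R 179/512 -> 715/2048
13 of 15 · BRRBRBBRRBRBR · max L 357/1024 · min R 715/2048 -> 1429/4096
14 of 15 · BRRBRBBRRBRBRR · max L 357/1024 · min R 1429/4096 -> 2857/8192
15 of 15 · BRRBRBBRRBRBRRR · max L 357/1024 · min R 2857/8192 -> 5713/16384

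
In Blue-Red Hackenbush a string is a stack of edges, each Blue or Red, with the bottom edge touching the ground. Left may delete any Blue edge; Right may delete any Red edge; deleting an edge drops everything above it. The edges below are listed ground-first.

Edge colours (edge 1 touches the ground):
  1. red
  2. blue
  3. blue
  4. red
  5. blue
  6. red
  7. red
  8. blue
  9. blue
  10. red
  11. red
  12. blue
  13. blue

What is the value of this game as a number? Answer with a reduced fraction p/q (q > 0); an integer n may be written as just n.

step 1: add red to get r; options L={ ∅ } R={ 0 } -> -1
step 2: add blue to get rb; options L={ -1 } R={ 0 } -> -1/2
step 3: add blue to get rbb; options L={ -1; -1/2 } R={ 0 } -> -1/4
step 4: add red to get rbbr; options L={ -1; -1/2 } R={ -1/4; 0 } -> -3/8
step 5: add blue to get rbbrb; options L={ -1; -1/2; -3/8 } R={ -1/4; 0 } -> -5/16
step 6: add red to get rbbrbr; options L={ -1; -1/2; -3/8 } R={ -5/16; -1/4; 0 } -> -11/32
step 7: add red to get rbbrbrr; options L={ -1; -1/2; -3/8 } R={ -11/32; -5/16; -1/4; 0 } -> -23/64
step 8: add blue to get rbbrbrrb; options L={ -1; -1/2; -3/8; -23/64 } R={ -11/32; -5/16; -1/4; 0 } -> -45/128
step 9: add blue to get rbbrbrrbb; options L={ -1; -1/2; -3/8; -23/64; -45/128 } R={ -11/32; -5/16; -1/4; 0 } -> -89/256
step 10: add red to get rbbrbrrbbr; options L={ -1; -1/2; -3/8; -23/64; -45/128 } R={ -89/256; -11/32; -5/16; -1/4; 0 } -> -179/512
step 11: add red to get rbbrbrrbbrr; options L={ -1; -1/2; -3/8; -23/64; -45/128 } R={ -179/512; -89/256; -11/32; -5/16; -1/4; 0 } -> -359/1024
step 12: add blue to get rbbrbrrbbrrb; options L={ -1; -1/2; -3/8; -23/64; -45/128; -359/1024 } R={ -179/512; -89/256; -11/32; -5/16; -1/4; 0 } -> -717/2048
step 13: add blue to get rbbrbrrbbrrbb; options L={ -1; -1/2; -3/8; -23/64; -45/128; -359/1024; -717/2048 } R={ -179/512; -89/256; -11/32; -5/16; -1/4; 0 } -> -1433/4096

-1433/4096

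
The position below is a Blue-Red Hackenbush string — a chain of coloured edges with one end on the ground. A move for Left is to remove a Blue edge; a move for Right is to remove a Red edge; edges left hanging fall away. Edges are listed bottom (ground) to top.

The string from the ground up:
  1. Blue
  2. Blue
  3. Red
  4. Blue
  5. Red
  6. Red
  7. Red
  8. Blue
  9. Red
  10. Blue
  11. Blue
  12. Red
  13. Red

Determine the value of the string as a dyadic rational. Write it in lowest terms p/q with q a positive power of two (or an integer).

B: Left { 0 }, Right { · } → simplest 1
BB: Left { 0, 1 }, Right { · } → simplest 2
BBR: Left { 0, 1 }, Right { 2 } → simplest 3/2
BBRB: Left { 0, 1, 3/2 }, Right { 2 } → simplest 7/4
BBRBR: Left { 0, 1, 3/2 }, Right { 7/4, 2 } → simplest 13/8
BBRBRR: Left { 0, 1, 3/2 }, Right { 13/8, 7/4, 2 } → simplest 25/16
BBRBRRR: Left { 0, 1, 3/2 }, Right { 25/16, 13/8, 7/4, 2 } → simplest 49/32
BBRBRRRB: Left { 0, 1, 3/2, 49/32 }, Right { 25/16, 13/8, 7/4, 2 } → simplest 99/64
BBRBRRRBR: Left { 0, 1, 3/2, 49/32 }, Right { 99/64, 25/16, 13/8, 7/4, 2 } → simplest 197/128
BBRBRRRBRB: Left { 0, 1, 3/2, 49/32, 197/128 }, Right { 99/64, 25/16, 13/8, 7/4, 2 } → simplest 395/256
BBRBRRRBRBB: Left { 0, 1, 3/2, 49/32, 197/128, 395/256 }, Right { 99/64, 25/16, 13/8, 7/4, 2 } → simplest 791/512
BBRBRRRBRBBR: Left { 0, 1, 3/2, 49/32, 197/128, 395/256 }, Right { 791/512, 99/64, 25/16, 13/8, 7/4, 2 } → simplest 1581/1024
BBRBRRRBRBBRR: Left { 0, 1, 3/2, 49/32, 197/128, 395/256 }, Right { 1581/1024, 791/512, 99/64, 25/16, 13/8, 7/4, 2 } → simplest 3161/2048

3161/2048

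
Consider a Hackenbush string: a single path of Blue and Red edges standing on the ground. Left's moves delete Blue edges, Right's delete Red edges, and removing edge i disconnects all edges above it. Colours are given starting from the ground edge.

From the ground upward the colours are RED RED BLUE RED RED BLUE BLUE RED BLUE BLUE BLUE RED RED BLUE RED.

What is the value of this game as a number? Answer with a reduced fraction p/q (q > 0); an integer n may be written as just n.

-14619/8192

Recurse on prefixes of the 15-edge string RED RED BLUE RED RED BLUE BLUE RED BLUE BLUE BLUE RED RED BLUE RED:
R: Left {  }, Right { 0 } so simplest -1
RR: Left {  }, Right { -1,0 } so simplest -2
RRB: Left { -2 }, Right { -1,0 } so simplest -3/2
RRBR: Left { -2 }, Right { -3/2,-1,0 } so simplest -7/4
RRBRR: Left { -2 }, Right { -7/4,-3/2,-1,0 } so simplest -15/8
RRBRRB: Left { -2,-15/8 }, Right { -7/4,-3/2,-1,0 } so simplest -29/16
RRBRRBB: Left { -2,-15/8,-29/16 }, Right { -7/4,-3/2,-1,0 } so simplest -57/32
RRBRRBBR: Left { -2,-15/8,-29/16 }, Right { -57/32,-7/4,-3/2,-1,0 } so simplest -115/64
RRBRRBBRB: Left { -2,-15/8,-29/16,-115/64 }, Right { -57/32,-7/4,-3/2,-1,0 } so simplest -229/128
RRBRRBBRBB: Left { -2,-15/8,-29/16,-115/64,-229/128 }, Right { -57/32,-7/4,-3/2,-1,0 } so simplest -457/256
RRBRRBBRBBB: Left { -2,-15/8,-29/16,-115/64,-229/128,-457/256 }, Right { -57/32,-7/4,-3/2,-1,0 } so simplest -913/512
RRBRRBBRBBBR: Left { -2,-15/8,-29/16,-115/64,-229/128,-457/256 }, Right { -913/512,-57/32,-7/4,-3/2,-1,0 } so simplest -1827/1024
RRBRRBBRBBBRR: Left { -2,-15/8,-29/16,-115/64,-229/128,-457/256 }, Right { -1827/1024,-913/512,-57/32,-7/4,-3/2,-1,0 } so simplest -3655/2048
RRBRRBBRBBBRRB: Left { -2,-15/8,-29/16,-115/64,-229/128,-457/256,-3655/2048 }, Right { -1827/1024,-913/512,-57/32,-7/4,-3/2,-1,0 } so simplest -7309/4096
RRBRRBBRBBBRRBR: Left { -2,-15/8,-29/16,-115/64,-229/128,-457/256,-3655/2048 }, Right { -7309/4096,-1827/1024,-913/512,-57/32,-7/4,-3/2,-1,0 } so simplest -14619/8192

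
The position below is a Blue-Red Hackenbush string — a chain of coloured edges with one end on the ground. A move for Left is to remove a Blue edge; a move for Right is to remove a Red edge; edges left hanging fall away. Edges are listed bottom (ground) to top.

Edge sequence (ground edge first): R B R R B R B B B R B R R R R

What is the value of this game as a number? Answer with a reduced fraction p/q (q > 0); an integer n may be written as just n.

Build v(s[:k]) for k = 1..15, string s = R B R R B R B B B R B R R R R.
step 1: add R to get R; options L={ — } R={ 0 } ⇒ -1
step 2: add B to get RB; options L={ -1 } R={ 0 } ⇒ -1/2
step 3: add R to get RBR; options L={ -1 } R={ -1/2,0 } ⇒ -3/4
step 4: add R to get RBRR; options L={ -1 } R={ -3/4,-1/2,0 } ⇒ -7/8
step 5: add B to get RBRRB; options L={ -1,-7/8 } R={ -3/4,-1/2,0 } ⇒ -13/16
step 6: add R to get RBRRBR; options L={ -1,-7/8 } R={ -13/16,-3/4,-1/2,0 } ⇒ -27/32
step 7: add B to get RBRRBRB; options L={ -1,-7/8,-27/32 } R={ -13/16,-3/4,-1/2,0 } ⇒ -53/64
step 8: add B to get RBRRBRBB; options L={ -1,-7/8,-27/32,-53/64 } R={ -13/16,-3/4,-1/2,0 } ⇒ -105/128
step 9: add B to get RBRRBRBBB; options L={ -1,-7/8,-27/32,-53/64,-105/128 } R={ -13/16,-3/4,-1/2,0 } ⇒ -209/256
step 10: add R to get RBRRBRBBBR; options L={ -1,-7/8,-27/32,-53/64,-105/128 } R={ -209/256,-13/16,-3/4,-1/2,0 } ⇒ -419/512
step 11: add B to get RBRRBRBBBRB; options L={ -1,-7/8,-27/32,-53/64,-105/128,-419/512 } R={ -209/256,-13/16,-3/4,-1/2,0 } ⇒ -837/1024
step 12: add R to get RBRRBRBBBRBR; options L={ -1,-7/8,-27/32,-53/64,-105/128,-419/512 } R={ -837/1024,-209/256,-13/16,-3/4,-1/2,0 } ⇒ -1675/2048
step 13: add R to get RBRRBRBBBRBRR; options L={ -1,-7/8,-27/32,-53/64,-105/128,-419/512 } R={ -1675/2048,-837/1024,-209/256,-13/16,-3/4,-1/2,0 } ⇒ -3351/4096
step 14: add R to get RBRRBRBBBRBRRR; options L={ -1,-7/8,-27/32,-53/64,-105/128,-419/512 } R={ -3351/4096,-1675/2048,-837/1024,-209/256,-13/16,-3/4,-1/2,0 } ⇒ -6703/8192
step 15: add R to get RBRRBRBBBRBRRRR; options L={ -1,-7/8,-27/32,-53/64,-105/128,-419/512 } R={ -6703/8192,-3351/4096,-1675/2048,-837/1024,-209/256,-13/16,-3/4,-1/2,0 } ⇒ -13407/16384

-13407/16384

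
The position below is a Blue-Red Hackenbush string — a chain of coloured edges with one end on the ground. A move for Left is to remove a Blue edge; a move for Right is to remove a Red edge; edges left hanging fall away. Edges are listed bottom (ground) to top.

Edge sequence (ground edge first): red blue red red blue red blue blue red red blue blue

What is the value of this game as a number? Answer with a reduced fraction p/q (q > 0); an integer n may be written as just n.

Recurse on prefixes of the 12-edge string red blue red red blue red blue blue red red blue blue:
r: Left { — }, Right { 0 } -> simplest -1
rb: Left { -1 }, Right { 0 } -> simplest -1/2
rbr: Left { -1 }, Right { -1/2, 0 } -> simplest -3/4
rbrr: Left { -1 }, Right { -3/4, -1/2, 0 } -> simplest -7/8
rbrrb: Left { -1, -7/8 }, Right { -3/4, -1/2, 0 } -> simplest -13/16
rbrrbr: Left { -1, -7/8 }, Right { -13/16, -3/4, -1/2, 0 } -> simplest -27/32
rbrrbrb: Left { -1, -7/8, -27/32 }, Right { -13/16, -3/4, -1/2, 0 } -> simplest -53/64
rbrrbrbb: Left { -1, -7/8, -27/32, -53/64 }, Right { -13/16, -3/4, -1/2, 0 } -> simplest -105/128
rbrrbrbbr: Left { -1, -7/8, -27/32, -53/64 }, Right { -105/128, -13/16, -3/4, -1/2, 0 } -> simplest -211/256
rbrrbrbbrr: Left { -1, -7/8, -27/32, -53/64 }, Right { -211/256, -105/128, -13/16, -3/4, -1/2, 0 } -> simplest -423/512
rbrrbrbbrrb: Left { -1, -7/8, -27/32, -53/64, -423/512 }, Right { -211/256, -105/128, -13/16, -3/4, -1/2, 0 } -> simplest -845/1024
rbrrbrbbrrbb: Left { -1, -7/8, -27/32, -53/64, -423/512, -845/1024 }, Right { -211/256, -105/128, -13/16, -3/4, -1/2, 0 } -> simplest -1689/2048

-1689/2048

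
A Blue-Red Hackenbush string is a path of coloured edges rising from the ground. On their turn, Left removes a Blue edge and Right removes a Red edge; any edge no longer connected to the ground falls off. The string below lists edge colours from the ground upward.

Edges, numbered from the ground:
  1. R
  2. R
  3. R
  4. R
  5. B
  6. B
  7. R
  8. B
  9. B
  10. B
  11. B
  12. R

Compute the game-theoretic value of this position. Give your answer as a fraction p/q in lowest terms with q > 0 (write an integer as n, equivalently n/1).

-835/256

Build g(s[:k]) for k = 1..12, string s = R R R R B B R B B B B R.
edge 1 of 12 (R): { — | 0 } -> -1
edge 2 of 12 (R): { — | -1; 0 } -> -2
edge 3 of 12 (R): { — | -2; -1; 0 } -> -3
edge 4 of 12 (R): { — | -3; -2; -1; 0 } -> -4
edge 5 of 12 (B): { -4 | -3; -2; -1; 0 } -> -7/2
edge 6 of 12 (B): { -4; -7/2 | -3; -2; -1; 0 } -> -13/4
edge 7 of 12 (R): { -4; -7/2 | -13/4; -3; -2; -1; 0 } -> -27/8
edge 8 of 12 (B): { -4; -7/2; -27/8 | -13/4; -3; -2; -1; 0 } -> -53/16
edge 9 of 12 (B): { -4; -7/2; -27/8; -53/16 | -13/4; -3; -2; -1; 0 } -> -105/32
edge 10 of 12 (B): { -4; -7/2; -27/8; -53/16; -105/32 | -13/4; -3; -2; -1; 0 } -> -209/64
edge 11 of 12 (B): { -4; -7/2; -27/8; -53/16; -105/32; -209/64 | -13/4; -3; -2; -1; 0 } -> -417/128
edge 12 of 12 (R): { -4; -7/2; -27/8; -53/16; -105/32; -209/64 | -417/128; -13/4; -3; -2; -1; 0 } -> -835/256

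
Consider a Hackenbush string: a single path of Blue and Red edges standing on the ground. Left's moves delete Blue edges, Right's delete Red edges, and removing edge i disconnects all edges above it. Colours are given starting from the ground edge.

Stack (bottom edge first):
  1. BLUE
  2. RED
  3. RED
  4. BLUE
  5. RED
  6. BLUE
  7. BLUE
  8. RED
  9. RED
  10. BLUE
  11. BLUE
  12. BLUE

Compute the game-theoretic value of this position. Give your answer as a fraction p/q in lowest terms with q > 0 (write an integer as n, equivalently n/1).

B: Left { 0 }, Right { none } — simplest 1
BR: Left { 0 }, Right { 1 } — simplest 1/2
BRR: Left { 0 }, Right { 1/2,1 } — simplest 1/4
BRRB: Left { 0,1/4 }, Right { 1/2,1 } — simplest 3/8
BRRBR: Left { 0,1/4 }, Right { 3/8,1/2,1 } — simplest 5/16
BRRBRB: Left { 0,1/4,5/16 }, Right { 3/8,1/2,1 } — simplest 11/32
BRRBRBB: Left { 0,1/4,5/16,11/32 }, Right { 3/8,1/2,1 } — simplest 23/64
BRRBRBBR: Left { 0,1/4,5/16,11/32 }, Right { 23/64,3/8,1/2,1 } — simplest 45/128
BRRBRBBRR: Left { 0,1/4,5/16,11/32 }, Right { 45/128,23/64,3/8,1/2,1 } — simplest 89/256
BRRBRBBRRB: Left { 0,1/4,5/16,11/32,89/256 }, Right { 45/128,23/64,3/8,1/2,1 } — simplest 179/512
BRRBRBBRRBB: Left { 0,1/4,5/16,11/32,89/256,179/512 }, Right { 45/128,23/64,3/8,1/2,1 } — simplest 359/1024
BRRBRBBRRBBB: Left { 0,1/4,5/16,11/32,89/256,179/512,359/1024 }, Right { 45/128,23/64,3/8,1/2,1 } — simplest 719/2048

719/2048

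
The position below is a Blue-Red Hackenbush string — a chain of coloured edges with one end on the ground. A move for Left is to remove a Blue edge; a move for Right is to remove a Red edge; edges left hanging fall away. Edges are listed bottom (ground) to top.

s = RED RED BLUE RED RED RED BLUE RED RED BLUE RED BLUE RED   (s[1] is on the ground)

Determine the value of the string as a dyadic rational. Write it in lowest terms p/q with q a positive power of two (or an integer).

-3947/2048

Recurse on prefixes of the 13-edge string RED RED BLUE RED RED RED BLUE RED RED BLUE RED BLUE RED:
v(R) = {  | 0 } => -1
v(RR) = {  | -1 0 } => -2
v(RRB) = { -2 | -1 0 } => -3/2
v(RRBR) = { -2 | -3/2 -1 0 } => -7/4
v(RRBRR) = { -2 | -7/4 -3/2 -1 0 } => -15/8
v(RRBRRR) = { -2 | -15/8 -7/4 -3/2 -1 0 } => -31/16
v(RRBRRRB) = { -2 -31/16 | -15/8 -7/4 -3/2 -1 0 } => -61/32
v(RRBRRRBR) = { -2 -31/16 | -61/32 -15/8 -7/4 -3/2 -1 0 } => -123/64
v(RRBRRRBRR) = { -2 -31/16 | -123/64 -61/32 -15/8 -7/4 -3/2 -1 0 } => -247/128
v(RRBRRRBRRB) = { -2 -31/16 -247/128 | -123/64 -61/32 -15/8 -7/4 -3/2 -1 0 } => -493/256
v(RRBRRRBRRBR) = { -2 -31/16 -247/128 | -493/256 -123/64 -61/32 -15/8 -7/4 -3/2 -1 0 } => -987/512
v(RRBRRRBRRBRB) = { -2 -31/16 -247/128 -987/512 | -493/256 -123/64 -61/32 -15/8 -7/4 -3/2 -1 0 } => -1973/1024
v(RRBRRRBRRBRBR) = { -2 -31/16 -247/128 -987/512 | -1973/1024 -493/256 -123/64 -61/32 -15/8 -7/4 -3/2 -1 0 } => -3947/2048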